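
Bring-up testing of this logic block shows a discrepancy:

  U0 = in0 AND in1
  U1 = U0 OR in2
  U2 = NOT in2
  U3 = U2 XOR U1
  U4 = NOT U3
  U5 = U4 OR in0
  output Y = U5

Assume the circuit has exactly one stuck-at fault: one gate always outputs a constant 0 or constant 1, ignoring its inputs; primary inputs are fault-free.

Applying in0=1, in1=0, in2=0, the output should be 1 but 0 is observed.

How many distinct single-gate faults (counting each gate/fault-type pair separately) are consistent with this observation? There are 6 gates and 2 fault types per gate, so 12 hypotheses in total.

1

Fault-free: U0=0, U1=0, U2=1, U3=1, U4=0, U5=1 → 1. Observed 0.
  U0 stuck-at-0: output 1 ✗
  U0 stuck-at-1: output 1 ✗
  U1 stuck-at-0: output 1 ✗
  U1 stuck-at-1: output 1 ✗
  U2 stuck-at-0: output 1 ✗
  U2 stuck-at-1: output 1 ✗
  U3 stuck-at-0: output 1 ✗
  U3 stuck-at-1: output 1 ✗
  U4 stuck-at-0: output 1 ✗
  U4 stuck-at-1: output 1 ✗
  U5 stuck-at-0: output 0 ✓
  U5 stuck-at-1: output 1 ✗
Consistent faults: {U5 stuck-at-0} — 1 in all.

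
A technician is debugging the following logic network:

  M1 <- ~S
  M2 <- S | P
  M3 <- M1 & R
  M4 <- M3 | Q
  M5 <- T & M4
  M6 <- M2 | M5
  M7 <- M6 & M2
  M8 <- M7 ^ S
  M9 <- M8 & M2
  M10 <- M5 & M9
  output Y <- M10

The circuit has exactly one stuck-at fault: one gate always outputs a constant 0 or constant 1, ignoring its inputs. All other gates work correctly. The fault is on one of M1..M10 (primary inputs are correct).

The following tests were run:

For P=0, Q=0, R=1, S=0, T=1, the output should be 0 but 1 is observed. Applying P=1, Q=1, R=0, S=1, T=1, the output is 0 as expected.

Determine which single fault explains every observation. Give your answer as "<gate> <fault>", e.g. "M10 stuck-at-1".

Fault-free values for test 1 (P=0, Q=0, R=1, S=0, T=1): M1=1, M2=0, M3=1, M4=1, M5=1, M6=1, M7=0, M8=0, M9=0, M10=0, giving Y=0. Observed 1.
Test 1: faults giving observed 1 are {M2 stuck-at-1, M9 stuck-at-1, M10 stuck-at-1}.
Test 2 (P=1, Q=1, R=0, S=1, T=1): fault-free M1=0, M2=1, M3=0, M4=1, M5=1, M6=1, M7=1, M8=0, M9=0, M10=0 → 0; observed 0. Eliminates M9 stuck-at-1, M10 stuck-at-1.
Only M2 stuck-at-1 is consistent with every test.

M2 stuck-at-1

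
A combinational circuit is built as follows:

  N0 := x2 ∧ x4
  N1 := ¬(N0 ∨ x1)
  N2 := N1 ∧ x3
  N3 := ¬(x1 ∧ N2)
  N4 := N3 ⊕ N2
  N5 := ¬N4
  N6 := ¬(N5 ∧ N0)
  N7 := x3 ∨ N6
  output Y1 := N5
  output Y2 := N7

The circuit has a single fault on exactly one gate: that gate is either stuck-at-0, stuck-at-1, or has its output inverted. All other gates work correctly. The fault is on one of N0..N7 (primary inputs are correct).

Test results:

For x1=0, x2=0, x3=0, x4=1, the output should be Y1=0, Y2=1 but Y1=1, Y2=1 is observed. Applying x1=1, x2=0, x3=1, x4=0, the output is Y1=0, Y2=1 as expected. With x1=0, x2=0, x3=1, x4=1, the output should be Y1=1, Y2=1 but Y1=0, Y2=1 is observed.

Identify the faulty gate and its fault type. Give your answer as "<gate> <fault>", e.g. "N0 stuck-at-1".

Fault-free values for test 1 (x1=0, x2=0, x3=0, x4=1): N0=0, N1=1, N2=0, N3=1, N4=1, N5=0, N6=1, N7=1, giving Y1=0, Y2=1. Observed Y1=1, Y2=1.
Test 1: faults giving observed Y1=1, Y2=1 are {N2 stuck-at-1, N2 inverted output, N3 stuck-at-0, N3 inverted output, N4 stuck-at-0, N4 inverted output, N5 stuck-at-1, N5 inverted output}.
Test 2 (x1=1, x2=0, x3=1, x4=0): fault-free N0=0, N1=0, N2=0, N3=1, N4=1, N5=0, N6=1, N7=1 → Y1=0, Y2=1; observed Y1=0, Y2=1. Eliminates N3 stuck-at-0, N3 inverted output, N4 stuck-at-0, N4 inverted output, N5 stuck-at-1, N5 inverted output.
Test 3 (x1=0, x2=0, x3=1, x4=1): fault-free N0=0, N1=1, N2=1, N3=1, N4=0, N5=1, N6=1, N7=1 → Y1=1, Y2=1; observed Y1=0, Y2=1. Eliminates N2 stuck-at-1.
Only N2 inverted output is consistent with every test.

N2 inverted output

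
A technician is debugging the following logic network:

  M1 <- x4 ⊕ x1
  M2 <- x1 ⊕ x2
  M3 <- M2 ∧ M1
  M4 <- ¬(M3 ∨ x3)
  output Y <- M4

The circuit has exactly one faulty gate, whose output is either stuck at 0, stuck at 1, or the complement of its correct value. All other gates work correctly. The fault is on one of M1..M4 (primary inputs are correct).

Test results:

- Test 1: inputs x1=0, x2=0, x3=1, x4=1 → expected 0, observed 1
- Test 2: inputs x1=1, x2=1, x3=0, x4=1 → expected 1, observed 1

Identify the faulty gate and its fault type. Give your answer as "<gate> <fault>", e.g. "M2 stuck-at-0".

Fault-free values for test 1 (x1=0, x2=0, x3=1, x4=1): M1=1, M2=0, M3=0, M4=0, giving Y=0. Observed 1.
Test 1: faults giving observed 1 are {M4 stuck-at-1, M4 inverted output}.
Test 2 (x1=1, x2=1, x3=0, x4=1): fault-free M1=0, M2=0, M3=0, M4=1 → 1; observed 1. Eliminates M4 inverted output.
Only M4 stuck-at-1 is consistent with every test.

M4 stuck-at-1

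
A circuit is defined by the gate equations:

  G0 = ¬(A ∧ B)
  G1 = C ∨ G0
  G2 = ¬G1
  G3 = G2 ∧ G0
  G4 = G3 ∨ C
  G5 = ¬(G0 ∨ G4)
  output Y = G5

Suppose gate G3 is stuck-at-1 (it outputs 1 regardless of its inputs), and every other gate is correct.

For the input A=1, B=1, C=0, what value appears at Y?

Propagate with G3 forced: G0=0, G1=0, G2=1, G3=1 [stuck-at-1], G4=1, G5=0.
So Y = 0. (Without the fault it would be 1.)

0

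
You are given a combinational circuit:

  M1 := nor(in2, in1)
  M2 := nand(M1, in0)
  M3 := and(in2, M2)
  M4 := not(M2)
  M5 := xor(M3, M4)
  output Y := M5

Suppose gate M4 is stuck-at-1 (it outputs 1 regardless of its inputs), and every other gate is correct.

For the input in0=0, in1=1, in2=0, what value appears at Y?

Propagate with M4 forced: M1=0, M2=1, M3=0, M4=1 [stuck-at-1], M5=1.
So Y = 1. (Without the fault it would be 0.)

1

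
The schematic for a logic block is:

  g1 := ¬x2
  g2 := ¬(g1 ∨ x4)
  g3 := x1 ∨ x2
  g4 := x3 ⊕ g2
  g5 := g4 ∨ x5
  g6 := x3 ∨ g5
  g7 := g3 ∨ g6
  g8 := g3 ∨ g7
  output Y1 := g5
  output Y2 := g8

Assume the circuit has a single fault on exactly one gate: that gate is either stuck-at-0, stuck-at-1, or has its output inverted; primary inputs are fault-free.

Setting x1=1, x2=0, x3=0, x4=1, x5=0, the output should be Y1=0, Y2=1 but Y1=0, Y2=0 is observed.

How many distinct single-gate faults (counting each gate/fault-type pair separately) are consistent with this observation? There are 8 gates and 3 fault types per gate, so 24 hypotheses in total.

Fault-free: g1=1, g2=0, g3=1, g4=0, g5=0, g6=0, g7=1, g8=1 → Y1=0, Y2=1. Observed Y1=0, Y2=0.
  g1: none of the 3 fault types match ✗
  g2: none of the 3 fault types match ✗
  g3: stuck-at-0, inverted output ✓; others ✗
  g4: none of the 3 fault types match ✗
  g5: none of the 3 fault types match ✗
  g6: none of the 3 fault types match ✗
  g7: none of the 3 fault types match ✗
  g8: stuck-at-0, inverted output ✓; others ✗
Consistent faults: {g3 stuck-at-0, g3 inverted output, g8 stuck-at-0, g8 inverted output} — 4 in all.

4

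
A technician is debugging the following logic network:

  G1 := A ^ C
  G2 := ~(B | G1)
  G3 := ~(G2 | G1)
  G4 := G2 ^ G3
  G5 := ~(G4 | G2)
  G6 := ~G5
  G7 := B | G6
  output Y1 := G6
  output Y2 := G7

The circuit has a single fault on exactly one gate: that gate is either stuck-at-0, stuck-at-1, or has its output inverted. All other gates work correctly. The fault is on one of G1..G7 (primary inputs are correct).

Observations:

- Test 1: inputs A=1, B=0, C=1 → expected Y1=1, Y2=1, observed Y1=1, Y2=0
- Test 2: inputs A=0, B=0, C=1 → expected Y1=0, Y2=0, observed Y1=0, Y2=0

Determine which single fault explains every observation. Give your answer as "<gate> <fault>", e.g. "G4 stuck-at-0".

Fault-free values for test 1 (A=1, B=0, C=1): G1=0, G2=1, G3=0, G4=1, G5=0, G6=1, G7=1, giving Y1=1, Y2=1. Observed Y1=1, Y2=0.
Test 1: faults giving observed Y1=1, Y2=0 are {G7 stuck-at-0, G7 inverted output}.
Test 2 (A=0, B=0, C=1): fault-free G1=1, G2=0, G3=0, G4=0, G5=1, G6=0, G7=0 → Y1=0, Y2=0; observed Y1=0, Y2=0. Eliminates G7 inverted output.
Only G7 stuck-at-0 is consistent with every test.

G7 stuck-at-0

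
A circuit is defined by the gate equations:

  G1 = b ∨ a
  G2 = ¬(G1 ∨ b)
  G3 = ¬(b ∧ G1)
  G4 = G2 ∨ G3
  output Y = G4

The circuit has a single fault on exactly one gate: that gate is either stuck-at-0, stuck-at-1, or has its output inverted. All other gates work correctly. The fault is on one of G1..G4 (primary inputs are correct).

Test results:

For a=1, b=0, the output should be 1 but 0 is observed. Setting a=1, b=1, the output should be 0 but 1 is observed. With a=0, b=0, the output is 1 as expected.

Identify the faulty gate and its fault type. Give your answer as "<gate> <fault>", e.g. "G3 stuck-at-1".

G3 inverted output

Fault-free values for test 1 (a=1, b=0): G1=1, G2=0, G3=1, G4=1, giving Y=1. Observed 0.
Test 1: faults giving observed 0 are {G3 stuck-at-0, G3 inverted output, G4 stuck-at-0, G4 inverted output}.
Test 2 (a=1, b=1): fault-free G1=1, G2=0, G3=0, G4=0 → 0; observed 1. Eliminates G3 stuck-at-0, G4 stuck-at-0.
Test 3 (a=0, b=0): fault-free G1=0, G2=1, G3=1, G4=1 → 1; observed 1. Eliminates G4 inverted output.
Only G3 inverted output is consistent with every test.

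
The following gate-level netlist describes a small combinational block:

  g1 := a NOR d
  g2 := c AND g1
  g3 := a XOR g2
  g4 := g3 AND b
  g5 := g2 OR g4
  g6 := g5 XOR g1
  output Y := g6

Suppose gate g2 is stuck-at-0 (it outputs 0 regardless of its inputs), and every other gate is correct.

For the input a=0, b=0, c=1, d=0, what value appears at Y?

Propagate with g2 forced: g1=1, g2=0 [stuck-at-0], g3=0, g4=0, g5=0, g6=1.
So Y = 1. (Without the fault it would be 0.)

1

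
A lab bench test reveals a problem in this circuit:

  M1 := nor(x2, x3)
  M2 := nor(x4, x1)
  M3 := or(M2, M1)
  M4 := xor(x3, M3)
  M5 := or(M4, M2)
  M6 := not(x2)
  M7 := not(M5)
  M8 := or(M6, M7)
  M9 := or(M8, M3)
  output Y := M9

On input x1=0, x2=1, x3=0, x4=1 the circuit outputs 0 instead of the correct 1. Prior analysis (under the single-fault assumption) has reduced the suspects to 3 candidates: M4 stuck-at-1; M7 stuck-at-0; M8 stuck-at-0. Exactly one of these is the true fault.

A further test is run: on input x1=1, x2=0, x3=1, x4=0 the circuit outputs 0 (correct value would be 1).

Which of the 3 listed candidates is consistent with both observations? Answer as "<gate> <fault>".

Evaluate each candidate on input x1=1, x2=0, x3=1, x4=0:
  M4 stuck-at-1: M1=0, M2=0, M3=0, M4=1 [stuck-at-1], M5=1, M6=1, M7=0, M8=1, M9=1 → 1 — eliminated
  M7 stuck-at-0: M1=0, M2=0, M3=0, M4=1, M5=1, M6=1, M7=0 [stuck-at-0], M8=1, M9=1 → 1 — eliminated
  M8 stuck-at-0: M1=0, M2=0, M3=0, M4=1, M5=1, M6=1, M7=0, M8=0 [stuck-at-0], M9=0 → 0 — matches
Only M8 stuck-at-0 reproduces the observed 0.

M8 stuck-at-0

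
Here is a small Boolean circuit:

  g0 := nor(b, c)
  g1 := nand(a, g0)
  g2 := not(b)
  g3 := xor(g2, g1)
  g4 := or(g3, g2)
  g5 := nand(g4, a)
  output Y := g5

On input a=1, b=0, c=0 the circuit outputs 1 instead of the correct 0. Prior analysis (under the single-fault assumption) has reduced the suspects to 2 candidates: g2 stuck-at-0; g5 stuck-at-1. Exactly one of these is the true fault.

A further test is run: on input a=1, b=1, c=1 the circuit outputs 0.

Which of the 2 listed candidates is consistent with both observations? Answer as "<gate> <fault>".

g2 stuck-at-0

Evaluate each candidate on input a=1, b=1, c=1:
  g2 stuck-at-0: g0=0, g1=1, g2=0 [stuck-at-0], g3=1, g4=1, g5=0 → 0 — matches
  g5 stuck-at-1: g0=0, g1=1, g2=0, g3=1, g4=1, g5=1 [stuck-at-1] → 1 — eliminated
Only g2 stuck-at-0 reproduces the observed 0.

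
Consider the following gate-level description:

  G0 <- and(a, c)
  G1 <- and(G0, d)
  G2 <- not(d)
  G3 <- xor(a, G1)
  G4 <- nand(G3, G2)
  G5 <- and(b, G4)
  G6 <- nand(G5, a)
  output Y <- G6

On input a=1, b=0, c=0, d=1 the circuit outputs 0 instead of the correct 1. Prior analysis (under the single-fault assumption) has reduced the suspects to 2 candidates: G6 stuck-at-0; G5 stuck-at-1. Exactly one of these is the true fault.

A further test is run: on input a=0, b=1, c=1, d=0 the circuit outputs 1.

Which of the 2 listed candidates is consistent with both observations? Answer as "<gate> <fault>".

G5 stuck-at-1

Evaluate each candidate on input a=0, b=1, c=1, d=0:
  G6 stuck-at-0: G0=0, G1=0, G2=1, G3=0, G4=1, G5=1, G6=0 [stuck-at-0] → 0 — eliminated
  G5 stuck-at-1: G0=0, G1=0, G2=1, G3=0, G4=1, G5=1 [stuck-at-1], G6=1 → 1 — matches
Only G5 stuck-at-1 reproduces the observed 1.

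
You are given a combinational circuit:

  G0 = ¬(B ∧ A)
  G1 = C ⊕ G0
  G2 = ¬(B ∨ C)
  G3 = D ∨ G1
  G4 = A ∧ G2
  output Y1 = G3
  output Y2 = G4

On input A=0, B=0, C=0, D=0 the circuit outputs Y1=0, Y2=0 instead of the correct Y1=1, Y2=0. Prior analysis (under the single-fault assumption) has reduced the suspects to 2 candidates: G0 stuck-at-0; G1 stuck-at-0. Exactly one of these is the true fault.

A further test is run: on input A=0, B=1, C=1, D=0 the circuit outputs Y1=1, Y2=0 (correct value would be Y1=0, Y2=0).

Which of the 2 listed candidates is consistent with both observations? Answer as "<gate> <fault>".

G0 stuck-at-0

Evaluate each candidate on input A=0, B=1, C=1, D=0:
  G0 stuck-at-0: G0=0 [stuck-at-0], G1=1, G2=0, G3=1, G4=0 → Y1=1, Y2=0 — matches
  G1 stuck-at-0: G0=1, G1=0 [stuck-at-0], G2=0, G3=0, G4=0 → Y1=0, Y2=0 — eliminated
Only G0 stuck-at-0 reproduces the observed Y1=1, Y2=0.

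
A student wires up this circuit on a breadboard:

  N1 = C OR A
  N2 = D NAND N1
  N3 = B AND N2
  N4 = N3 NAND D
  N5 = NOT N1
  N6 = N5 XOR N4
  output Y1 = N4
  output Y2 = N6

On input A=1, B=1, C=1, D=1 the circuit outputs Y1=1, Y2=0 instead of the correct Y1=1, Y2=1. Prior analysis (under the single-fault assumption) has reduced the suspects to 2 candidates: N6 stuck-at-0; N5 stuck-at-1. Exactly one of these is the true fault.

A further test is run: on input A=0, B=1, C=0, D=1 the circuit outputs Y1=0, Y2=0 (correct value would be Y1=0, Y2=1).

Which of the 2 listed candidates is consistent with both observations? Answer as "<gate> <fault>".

N6 stuck-at-0

Evaluate each candidate on input A=0, B=1, C=0, D=1:
  N6 stuck-at-0: N1=0, N2=1, N3=1, N4=0, N5=1, N6=0 [stuck-at-0] → Y1=0, Y2=0 — matches
  N5 stuck-at-1: N1=0, N2=1, N3=1, N4=0, N5=1 [stuck-at-1], N6=1 → Y1=0, Y2=1 — eliminated
Only N6 stuck-at-0 reproduces the observed Y1=0, Y2=0.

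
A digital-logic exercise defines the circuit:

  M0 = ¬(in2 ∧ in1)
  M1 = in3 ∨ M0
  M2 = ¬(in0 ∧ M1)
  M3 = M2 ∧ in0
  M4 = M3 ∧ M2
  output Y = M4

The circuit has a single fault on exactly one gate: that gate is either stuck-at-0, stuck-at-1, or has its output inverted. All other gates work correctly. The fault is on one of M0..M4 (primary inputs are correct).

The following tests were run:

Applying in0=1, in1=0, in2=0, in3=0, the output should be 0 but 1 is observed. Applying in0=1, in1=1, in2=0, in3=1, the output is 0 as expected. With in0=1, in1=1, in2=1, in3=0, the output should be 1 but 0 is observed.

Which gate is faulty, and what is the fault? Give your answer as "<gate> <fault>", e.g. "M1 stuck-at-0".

M0 inverted output

Fault-free values for test 1 (in0=1, in1=0, in2=0, in3=0): M0=1, M1=1, M2=0, M3=0, M4=0, giving Y=0. Observed 1.
Test 1: faults giving observed 1 are {M0 stuck-at-0, M0 inverted output, M1 stuck-at-0, M1 inverted output, M2 stuck-at-1, M2 inverted output, M4 stuck-at-1, M4 inverted output}.
Test 2 (in0=1, in1=1, in2=0, in3=1): fault-free M0=1, M1=1, M2=0, M3=0, M4=0 → 0; observed 0. Eliminates M1 stuck-at-0, M1 inverted output, M2 stuck-at-1, M2 inverted output, M4 stuck-at-1, M4 inverted output.
Test 3 (in0=1, in1=1, in2=1, in3=0): fault-free M0=0, M1=0, M2=1, M3=1, M4=1 → 1; observed 0. Eliminates M0 stuck-at-0.
Only M0 inverted output is consistent with every test.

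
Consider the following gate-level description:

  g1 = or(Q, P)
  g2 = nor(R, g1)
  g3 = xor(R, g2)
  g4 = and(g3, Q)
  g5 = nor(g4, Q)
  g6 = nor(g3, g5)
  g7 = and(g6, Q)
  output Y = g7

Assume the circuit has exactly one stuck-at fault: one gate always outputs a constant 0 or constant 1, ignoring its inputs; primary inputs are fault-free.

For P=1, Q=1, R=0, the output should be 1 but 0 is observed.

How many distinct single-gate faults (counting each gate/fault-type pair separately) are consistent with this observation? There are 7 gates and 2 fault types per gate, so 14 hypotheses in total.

Fault-free: g1=1, g2=0, g3=0, g4=0, g5=0, g6=1, g7=1 → 1. Observed 0.
  g1 stuck-at-0: output 0 ✓
  g1 stuck-at-1: output 1 ✗
  g2 stuck-at-0: output 1 ✗
  g2 stuck-at-1: output 0 ✓
  g3 stuck-at-0: output 1 ✗
  g3 stuck-at-1: output 0 ✓
  g4 stuck-at-0: output 1 ✗
  g4 stuck-at-1: output 1 ✗
  g5 stuck-at-0: output 1 ✗
  g5 stuck-at-1: output 0 ✓
  g6 stuck-at-0: output 0 ✓
  g6 stuck-at-1: output 1 ✗
  g7 stuck-at-0: output 0 ✓
  g7 stuck-at-1: output 1 ✗
Consistent faults: {g1 stuck-at-0, g2 stuck-at-1, g3 stuck-at-1, g5 stuck-at-1, g6 stuck-at-0, g7 stuck-at-0} — 6 in all.

6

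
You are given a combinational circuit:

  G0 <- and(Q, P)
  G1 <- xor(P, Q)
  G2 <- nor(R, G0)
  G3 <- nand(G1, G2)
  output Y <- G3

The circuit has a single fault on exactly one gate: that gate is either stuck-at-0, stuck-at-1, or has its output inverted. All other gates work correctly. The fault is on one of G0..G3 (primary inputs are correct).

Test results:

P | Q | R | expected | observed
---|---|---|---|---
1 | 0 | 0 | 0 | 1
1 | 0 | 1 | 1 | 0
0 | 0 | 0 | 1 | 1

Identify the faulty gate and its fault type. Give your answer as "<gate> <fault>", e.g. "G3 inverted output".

Fault-free values for test 1 (P=1, Q=0, R=0): G0=0, G1=1, G2=1, G3=0, giving Y=0. Observed 1.
Test 1: faults giving observed 1 are {G0 stuck-at-1, G0 inverted output, G1 stuck-at-0, G1 inverted output, G2 stuck-at-0, G2 inverted output, G3 stuck-at-1, G3 inverted output}.
Test 2 (P=1, Q=0, R=1): fault-free G0=0, G1=1, G2=0, G3=1 → 1; observed 0. Eliminates G0 stuck-at-1, G0 inverted output, G1 stuck-at-0, G1 inverted output, G2 stuck-at-0, G3 stuck-at-1.
Test 3 (P=0, Q=0, R=0): fault-free G0=0, G1=0, G2=1, G3=1 → 1; observed 1. Eliminates G3 inverted output.
Only G2 inverted output is consistent with every test.

G2 inverted output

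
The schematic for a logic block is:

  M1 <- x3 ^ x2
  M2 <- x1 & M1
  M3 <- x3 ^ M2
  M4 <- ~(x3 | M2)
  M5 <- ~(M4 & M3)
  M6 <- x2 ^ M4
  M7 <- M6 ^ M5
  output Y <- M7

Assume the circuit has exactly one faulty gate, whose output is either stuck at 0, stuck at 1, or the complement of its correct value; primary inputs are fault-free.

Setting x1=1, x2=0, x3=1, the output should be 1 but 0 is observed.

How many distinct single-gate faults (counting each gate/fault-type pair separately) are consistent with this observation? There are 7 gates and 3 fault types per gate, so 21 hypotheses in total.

8

Fault-free: M1=1, M2=1, M3=0, M4=0, M5=1, M6=0, M7=1 → 1. Observed 0.
  M1: none of the 3 fault types match ✗
  M2: none of the 3 fault types match ✗
  M3: none of the 3 fault types match ✗
  M4: stuck-at-1, inverted output ✓; others ✗
  M5: stuck-at-0, inverted output ✓; others ✗
  M6: stuck-at-1, inverted output ✓; others ✗
  M7: stuck-at-0, inverted output ✓; others ✗
Consistent faults: {M4 stuck-at-1, M4 inverted output, M5 stuck-at-0, M5 inverted output, M6 stuck-at-1, M6 inverted output, M7 stuck-at-0, M7 inverted output} — 8 in all.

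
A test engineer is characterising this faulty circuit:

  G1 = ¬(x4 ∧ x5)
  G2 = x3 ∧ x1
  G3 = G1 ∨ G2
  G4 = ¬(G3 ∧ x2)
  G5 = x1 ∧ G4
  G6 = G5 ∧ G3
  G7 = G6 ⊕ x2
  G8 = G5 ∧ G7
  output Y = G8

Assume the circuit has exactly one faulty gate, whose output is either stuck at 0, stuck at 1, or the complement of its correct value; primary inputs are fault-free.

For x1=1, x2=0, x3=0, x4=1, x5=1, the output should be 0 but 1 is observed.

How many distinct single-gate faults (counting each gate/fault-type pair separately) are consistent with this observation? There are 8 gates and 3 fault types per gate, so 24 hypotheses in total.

Fault-free: G1=0, G2=0, G3=0, G4=1, G5=1, G6=0, G7=0, G8=0 → 0. Observed 1.
  G1: stuck-at-1, inverted output ✓; others ✗
  G2: stuck-at-1, inverted output ✓; others ✗
  G3: stuck-at-1, inverted output ✓; others ✗
  G4: none of the 3 fault types match ✗
  G5: none of the 3 fault types match ✗
  G6: stuck-at-1, inverted output ✓; others ✗
  G7: stuck-at-1, inverted output ✓; others ✗
  G8: stuck-at-1, inverted output ✓; others ✗
Consistent faults: {G1 stuck-at-1, G1 inverted output, G2 stuck-at-1, G2 inverted output, G3 stuck-at-1, G3 inverted output, G6 stuck-at-1, G6 inverted output, G7 stuck-at-1, G7 inverted output, G8 stuck-at-1, G8 inverted output} — 12 in all.

12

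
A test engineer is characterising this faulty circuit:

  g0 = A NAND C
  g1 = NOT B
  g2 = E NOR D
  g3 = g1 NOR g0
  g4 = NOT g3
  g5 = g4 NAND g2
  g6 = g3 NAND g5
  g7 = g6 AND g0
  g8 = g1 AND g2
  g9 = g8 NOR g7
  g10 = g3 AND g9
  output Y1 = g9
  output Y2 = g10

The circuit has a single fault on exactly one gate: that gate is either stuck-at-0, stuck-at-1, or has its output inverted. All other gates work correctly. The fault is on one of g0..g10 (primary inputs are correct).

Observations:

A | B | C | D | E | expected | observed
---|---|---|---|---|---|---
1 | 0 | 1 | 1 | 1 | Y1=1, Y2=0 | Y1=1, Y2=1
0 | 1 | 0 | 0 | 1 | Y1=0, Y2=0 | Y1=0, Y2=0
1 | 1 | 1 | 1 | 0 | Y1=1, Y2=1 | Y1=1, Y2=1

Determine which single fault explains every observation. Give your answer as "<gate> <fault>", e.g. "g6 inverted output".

g1 stuck-at-0

Fault-free values for test 1 (A=1, B=0, C=1, D=1, E=1): g0=0, g1=1, g2=0, g3=0, g4=1, g5=1, g6=1, g7=0, g8=0, g9=1, g10=0, giving Y1=1, Y2=0. Observed Y1=1, Y2=1.
Test 1: faults giving observed Y1=1, Y2=1 are {g1 stuck-at-0, g1 inverted output, g3 stuck-at-1, g3 inverted output, g10 stuck-at-1, g10 inverted output}.
Test 2 (A=0, B=1, C=0, D=0, E=1): fault-free g0=1, g1=0, g2=0, g3=0, g4=1, g5=1, g6=1, g7=1, g8=0, g9=0, g10=0 → Y1=0, Y2=0; observed Y1=0, Y2=0. Eliminates g3 stuck-at-1, g3 inverted output, g10 stuck-at-1, g10 inverted output.
Test 3 (A=1, B=1, C=1, D=1, E=0): fault-free g0=0, g1=0, g2=0, g3=1, g4=0, g5=1, g6=0, g7=0, g8=0, g9=1, g10=1 → Y1=1, Y2=1; observed Y1=1, Y2=1. Eliminates g1 inverted output.
Only g1 stuck-at-0 is consistent with every test.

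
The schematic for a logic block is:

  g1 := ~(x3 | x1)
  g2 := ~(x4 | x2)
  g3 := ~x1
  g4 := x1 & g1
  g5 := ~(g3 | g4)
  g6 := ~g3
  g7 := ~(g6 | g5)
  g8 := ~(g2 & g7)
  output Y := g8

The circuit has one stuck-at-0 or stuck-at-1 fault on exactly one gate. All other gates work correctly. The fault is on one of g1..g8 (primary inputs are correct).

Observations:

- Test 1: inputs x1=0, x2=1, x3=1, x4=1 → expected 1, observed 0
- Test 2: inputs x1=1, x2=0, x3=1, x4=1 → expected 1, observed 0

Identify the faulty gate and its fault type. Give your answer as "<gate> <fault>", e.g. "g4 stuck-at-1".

g8 stuck-at-0

Fault-free values for test 1 (x1=0, x2=1, x3=1, x4=1): g1=0, g2=0, g3=1, g4=0, g5=0, g6=0, g7=1, g8=1, giving Y=1. Observed 0.
Test 1: faults giving observed 0 are {g2 stuck-at-1, g8 stuck-at-0}.
Test 2 (x1=1, x2=0, x3=1, x4=1): fault-free g1=0, g2=0, g3=0, g4=0, g5=1, g6=1, g7=0, g8=1 → 1; observed 0. Eliminates g2 stuck-at-1.
Only g8 stuck-at-0 is consistent with every test.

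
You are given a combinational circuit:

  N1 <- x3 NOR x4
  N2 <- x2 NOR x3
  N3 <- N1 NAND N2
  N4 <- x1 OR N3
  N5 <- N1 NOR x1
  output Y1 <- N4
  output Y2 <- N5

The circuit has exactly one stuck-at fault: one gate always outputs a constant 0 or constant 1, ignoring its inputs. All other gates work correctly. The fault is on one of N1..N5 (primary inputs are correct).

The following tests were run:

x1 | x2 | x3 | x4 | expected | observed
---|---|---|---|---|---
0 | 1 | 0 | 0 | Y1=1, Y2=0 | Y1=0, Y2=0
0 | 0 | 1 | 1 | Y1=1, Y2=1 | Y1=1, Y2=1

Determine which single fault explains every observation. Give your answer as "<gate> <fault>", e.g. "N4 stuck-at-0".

Fault-free values for test 1 (x1=0, x2=1, x3=0, x4=0): N1=1, N2=0, N3=1, N4=1, N5=0, giving Y1=1, Y2=0. Observed Y1=0, Y2=0.
Test 1: faults giving observed Y1=0, Y2=0 are {N2 stuck-at-1, N3 stuck-at-0, N4 stuck-at-0}.
Test 2 (x1=0, x2=0, x3=1, x4=1): fault-free N1=0, N2=0, N3=1, N4=1, N5=1 → Y1=1, Y2=1; observed Y1=1, Y2=1. Eliminates N3 stuck-at-0, N4 stuck-at-0.
Only N2 stuck-at-1 is consistent with every test.

N2 stuck-at-1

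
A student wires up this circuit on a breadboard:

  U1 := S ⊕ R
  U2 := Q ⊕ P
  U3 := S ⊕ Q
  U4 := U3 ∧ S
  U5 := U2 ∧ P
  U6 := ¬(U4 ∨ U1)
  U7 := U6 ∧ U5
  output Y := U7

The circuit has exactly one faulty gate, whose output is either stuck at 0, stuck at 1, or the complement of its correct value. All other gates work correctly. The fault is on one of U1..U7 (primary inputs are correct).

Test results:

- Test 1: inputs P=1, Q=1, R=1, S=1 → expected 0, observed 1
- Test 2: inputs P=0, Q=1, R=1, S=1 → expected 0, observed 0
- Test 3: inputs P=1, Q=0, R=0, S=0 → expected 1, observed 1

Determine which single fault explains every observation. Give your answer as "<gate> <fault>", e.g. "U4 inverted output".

U2 stuck-at-1

Fault-free values for test 1 (P=1, Q=1, R=1, S=1): U1=0, U2=0, U3=0, U4=0, U5=0, U6=1, U7=0, giving Y=0. Observed 1.
Test 1: faults giving observed 1 are {U2 stuck-at-1, U2 inverted output, U5 stuck-at-1, U5 inverted output, U7 stuck-at-1, U7 inverted output}.
Test 2 (P=0, Q=1, R=1, S=1): fault-free U1=0, U2=1, U3=0, U4=0, U5=0, U6=1, U7=0 → 0; observed 0. Eliminates U5 stuck-at-1, U5 inverted output, U7 stuck-at-1, U7 inverted output.
Test 3 (P=1, Q=0, R=0, S=0): fault-free U1=0, U2=1, U3=0, U4=0, U5=1, U6=1, U7=1 → 1; observed 1. Eliminates U2 inverted output.
Only U2 stuck-at-1 is consistent with every test.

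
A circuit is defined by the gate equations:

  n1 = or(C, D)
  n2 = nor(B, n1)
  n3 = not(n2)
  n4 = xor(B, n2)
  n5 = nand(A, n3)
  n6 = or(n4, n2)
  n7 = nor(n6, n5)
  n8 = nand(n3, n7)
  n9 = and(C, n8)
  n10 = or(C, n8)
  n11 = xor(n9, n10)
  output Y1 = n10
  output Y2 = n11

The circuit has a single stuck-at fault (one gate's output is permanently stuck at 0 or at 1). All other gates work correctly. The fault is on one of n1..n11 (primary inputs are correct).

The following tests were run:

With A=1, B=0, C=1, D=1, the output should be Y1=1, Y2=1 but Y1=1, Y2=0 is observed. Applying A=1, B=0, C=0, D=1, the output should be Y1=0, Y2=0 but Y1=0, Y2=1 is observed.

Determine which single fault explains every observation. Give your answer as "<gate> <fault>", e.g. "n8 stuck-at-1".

Fault-free values for test 1 (A=1, B=0, C=1, D=1): n1=1, n2=0, n3=1, n4=0, n5=0, n6=0, n7=1, n8=0, n9=0, n10=1, n11=1, giving Y1=1, Y2=1. Observed Y1=1, Y2=0.
Test 1: faults giving observed Y1=1, Y2=0 are {n1 stuck-at-0, n2 stuck-at-1, n3 stuck-at-0, n4 stuck-at-1, n5 stuck-at-1, n6 stuck-at-1, n7 stuck-at-0, n8 stuck-at-1, n9 stuck-at-1, n11 stuck-at-0}.
Test 2 (A=1, B=0, C=0, D=1): fault-free n1=1, n2=0, n3=1, n4=0, n5=0, n6=0, n7=1, n8=0, n9=0, n10=0, n11=0 → Y1=0, Y2=0; observed Y1=0, Y2=1. Eliminates n1 stuck-at-0, n2 stuck-at-1, n3 stuck-at-0, n4 stuck-at-1, n5 stuck-at-1, n6 stuck-at-1, n7 stuck-at-0, n8 stuck-at-1, n11 stuck-at-0.
Only n9 stuck-at-1 is consistent with every test.

n9 stuck-at-1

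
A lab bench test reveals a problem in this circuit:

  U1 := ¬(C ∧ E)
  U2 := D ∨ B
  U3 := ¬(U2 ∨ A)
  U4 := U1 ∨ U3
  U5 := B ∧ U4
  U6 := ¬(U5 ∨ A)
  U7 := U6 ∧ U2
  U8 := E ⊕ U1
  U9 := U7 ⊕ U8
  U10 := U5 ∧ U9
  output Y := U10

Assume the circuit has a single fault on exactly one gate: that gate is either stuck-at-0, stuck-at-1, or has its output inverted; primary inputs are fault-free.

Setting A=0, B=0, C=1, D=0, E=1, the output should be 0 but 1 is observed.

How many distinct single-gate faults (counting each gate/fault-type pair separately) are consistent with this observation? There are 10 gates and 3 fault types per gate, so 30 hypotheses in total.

Fault-free: U1=0, U2=0, U3=1, U4=1, U5=0, U6=1, U7=0, U8=1, U9=1, U10=0 → 0. Observed 1.
  U1: none of the 3 fault types match ✗
  U2: none of the 3 fault types match ✗
  U3: none of the 3 fault types match ✗
  U4: none of the 3 fault types match ✗
  U5: stuck-at-1, inverted output ✓; others ✗
  U6: none of the 3 fault types match ✗
  U7: none of the 3 fault types match ✗
  U8: none of the 3 fault types match ✗
  U9: none of the 3 fault types match ✗
  U10: stuck-at-1, inverted output ✓; others ✗
Consistent faults: {U5 stuck-at-1, U5 inverted output, U10 stuck-at-1, U10 inverted output} — 4 in all.

4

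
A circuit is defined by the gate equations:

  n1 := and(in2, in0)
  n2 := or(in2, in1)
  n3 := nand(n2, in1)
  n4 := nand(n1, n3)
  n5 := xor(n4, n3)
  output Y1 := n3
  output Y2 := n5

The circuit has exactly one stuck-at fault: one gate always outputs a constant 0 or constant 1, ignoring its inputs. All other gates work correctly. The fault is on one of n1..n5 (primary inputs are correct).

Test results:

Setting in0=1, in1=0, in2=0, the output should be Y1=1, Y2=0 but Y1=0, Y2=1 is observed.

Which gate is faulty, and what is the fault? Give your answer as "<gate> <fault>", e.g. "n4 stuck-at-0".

n3 stuck-at-0

Fault-free values for test 1 (in0=1, in1=0, in2=0): n1=0, n2=0, n3=1, n4=1, n5=0, giving Y1=1, Y2=0. Observed Y1=0, Y2=1.
Test 1: faults giving observed Y1=0, Y2=1 are {n3 stuck-at-0}.
Only n3 stuck-at-0 is consistent with every test.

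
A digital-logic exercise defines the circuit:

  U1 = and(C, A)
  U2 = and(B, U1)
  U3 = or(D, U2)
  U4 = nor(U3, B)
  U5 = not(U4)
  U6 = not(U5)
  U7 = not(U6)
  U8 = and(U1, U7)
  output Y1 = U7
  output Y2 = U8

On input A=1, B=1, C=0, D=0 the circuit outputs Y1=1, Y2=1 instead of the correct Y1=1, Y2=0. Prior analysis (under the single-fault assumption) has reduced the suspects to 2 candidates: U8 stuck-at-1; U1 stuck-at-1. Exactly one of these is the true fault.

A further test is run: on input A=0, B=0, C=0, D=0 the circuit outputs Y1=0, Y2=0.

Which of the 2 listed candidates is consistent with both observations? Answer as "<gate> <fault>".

U1 stuck-at-1

Evaluate each candidate on input A=0, B=0, C=0, D=0:
  U8 stuck-at-1: U1=0, U2=0, U3=0, U4=1, U5=0, U6=1, U7=0, U8=1 [stuck-at-1] → Y1=0, Y2=1 — eliminated
  U1 stuck-at-1: U1=1 [stuck-at-1], U2=0, U3=0, U4=1, U5=0, U6=1, U7=0, U8=0 → Y1=0, Y2=0 — matches
Only U1 stuck-at-1 reproduces the observed Y1=0, Y2=0.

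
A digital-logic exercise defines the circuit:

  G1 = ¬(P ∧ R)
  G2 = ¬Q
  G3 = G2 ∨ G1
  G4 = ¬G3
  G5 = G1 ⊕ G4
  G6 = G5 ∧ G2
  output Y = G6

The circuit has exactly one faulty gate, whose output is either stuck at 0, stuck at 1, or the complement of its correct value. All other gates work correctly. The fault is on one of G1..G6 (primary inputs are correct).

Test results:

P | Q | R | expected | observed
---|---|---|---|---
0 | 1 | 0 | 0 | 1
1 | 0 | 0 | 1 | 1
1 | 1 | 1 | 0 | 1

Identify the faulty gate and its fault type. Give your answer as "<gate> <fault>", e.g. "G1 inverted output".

G6 stuck-at-1

Fault-free values for test 1 (P=0, Q=1, R=0): G1=1, G2=0, G3=1, G4=0, G5=1, G6=0, giving Y=0. Observed 1.
Test 1: faults giving observed 1 are {G2 stuck-at-1, G2 inverted output, G6 stuck-at-1, G6 inverted output}.
Test 2 (P=1, Q=0, R=0): fault-free G1=1, G2=1, G3=1, G4=0, G5=1, G6=1 → 1; observed 1. Eliminates G2 inverted output, G6 inverted output.
Test 3 (P=1, Q=1, R=1): fault-free G1=0, G2=0, G3=0, G4=1, G5=1, G6=0 → 0; observed 1. Eliminates G2 stuck-at-1.
Only G6 stuck-at-1 is consistent with every test.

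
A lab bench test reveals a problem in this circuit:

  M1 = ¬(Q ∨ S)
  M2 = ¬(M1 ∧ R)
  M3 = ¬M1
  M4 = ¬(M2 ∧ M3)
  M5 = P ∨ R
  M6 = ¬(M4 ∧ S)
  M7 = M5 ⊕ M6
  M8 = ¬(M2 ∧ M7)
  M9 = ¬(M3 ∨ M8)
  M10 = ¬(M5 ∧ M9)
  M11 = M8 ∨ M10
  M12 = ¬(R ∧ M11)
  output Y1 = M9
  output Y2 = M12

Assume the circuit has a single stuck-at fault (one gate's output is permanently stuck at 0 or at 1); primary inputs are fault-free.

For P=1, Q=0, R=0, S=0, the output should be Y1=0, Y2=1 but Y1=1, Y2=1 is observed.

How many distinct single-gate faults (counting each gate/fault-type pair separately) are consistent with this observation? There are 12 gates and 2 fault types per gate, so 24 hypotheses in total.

5

Fault-free: M1=1, M2=1, M3=0, M4=1, M5=1, M6=1, M7=0, M8=1, M9=0, M10=1, M11=1, M12=1 → Y1=0, Y2=1. Observed Y1=1, Y2=1.
  M1: none of the 2 fault types match ✗
  M2: none of the 2 fault types match ✗
  M3: none of the 2 fault types match ✗
  M4: none of the 2 fault types match ✗
  M5: stuck-at-0 ✓; others ✗
  M6: stuck-at-0 ✓; others ✗
  M7: stuck-at-1 ✓; others ✗
  M8: stuck-at-0 ✓; others ✗
  M9: stuck-at-1 ✓; others ✗
  M10: none of the 2 fault types match ✗
  M11: none of the 2 fault types match ✗
  M12: none of the 2 fault types match ✗
Consistent faults: {M5 stuck-at-0, M6 stuck-at-0, M7 stuck-at-1, M8 stuck-at-0, M9 stuck-at-1} — 5 in all.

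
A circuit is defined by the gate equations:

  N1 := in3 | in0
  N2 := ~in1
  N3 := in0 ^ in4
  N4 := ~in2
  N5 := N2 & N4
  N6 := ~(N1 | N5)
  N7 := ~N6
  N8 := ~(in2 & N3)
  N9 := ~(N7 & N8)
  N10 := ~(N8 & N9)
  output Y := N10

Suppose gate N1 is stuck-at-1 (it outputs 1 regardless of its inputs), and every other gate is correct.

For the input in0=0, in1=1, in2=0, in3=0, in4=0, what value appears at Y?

Propagate with N1 forced: N1=1 [stuck-at-1], N2=0, N3=0, N4=1, N5=0, N6=0, N7=1, N8=1, N9=0, N10=1.
So Y = 1. (Without the fault it would be 0.)

1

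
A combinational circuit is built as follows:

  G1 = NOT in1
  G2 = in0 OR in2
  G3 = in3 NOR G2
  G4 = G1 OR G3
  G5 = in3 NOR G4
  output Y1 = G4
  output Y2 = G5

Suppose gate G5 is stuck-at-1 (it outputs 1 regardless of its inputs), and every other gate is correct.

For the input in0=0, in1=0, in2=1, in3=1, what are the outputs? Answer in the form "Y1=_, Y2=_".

Y1=1, Y2=1

Propagate with G5 forced: G1=1, G2=1, G3=0, G4=1, G5=1 [stuck-at-1].
So the outputs are Y1=1, Y2=1. (Without the fault they would be Y1=1, Y2=0.)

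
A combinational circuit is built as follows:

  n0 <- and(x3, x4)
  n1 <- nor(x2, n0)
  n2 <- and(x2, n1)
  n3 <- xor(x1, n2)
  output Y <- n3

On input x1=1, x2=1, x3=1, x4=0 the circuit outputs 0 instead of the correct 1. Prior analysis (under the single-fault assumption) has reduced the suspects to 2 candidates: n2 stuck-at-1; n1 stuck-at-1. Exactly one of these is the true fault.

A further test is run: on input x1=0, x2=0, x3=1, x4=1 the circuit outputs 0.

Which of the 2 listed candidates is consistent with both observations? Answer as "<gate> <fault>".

n1 stuck-at-1

Evaluate each candidate on input x1=0, x2=0, x3=1, x4=1:
  n2 stuck-at-1: n0=1, n1=0, n2=1 [stuck-at-1], n3=1 → 1 — eliminated
  n1 stuck-at-1: n0=1, n1=1 [stuck-at-1], n2=0, n3=0 → 0 — matches
Only n1 stuck-at-1 reproduces the observed 0.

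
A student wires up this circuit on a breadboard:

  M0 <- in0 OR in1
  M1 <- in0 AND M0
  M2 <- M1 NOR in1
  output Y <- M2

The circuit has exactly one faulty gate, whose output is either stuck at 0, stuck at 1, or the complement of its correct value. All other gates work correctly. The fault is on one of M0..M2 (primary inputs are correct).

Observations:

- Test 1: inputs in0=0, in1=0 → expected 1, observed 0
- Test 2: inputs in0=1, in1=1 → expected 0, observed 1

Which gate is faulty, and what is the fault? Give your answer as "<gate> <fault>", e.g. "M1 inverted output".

Fault-free values for test 1 (in0=0, in1=0): M0=0, M1=0, M2=1, giving Y=1. Observed 0.
Test 1: faults giving observed 0 are {M1 stuck-at-1, M1 inverted output, M2 stuck-at-0, M2 inverted output}.
Test 2 (in0=1, in1=1): fault-free M0=1, M1=1, M2=0 → 0; observed 1. Eliminates M1 stuck-at-1, M1 inverted output, M2 stuck-at-0.
Only M2 inverted output is consistent with every test.

M2 inverted output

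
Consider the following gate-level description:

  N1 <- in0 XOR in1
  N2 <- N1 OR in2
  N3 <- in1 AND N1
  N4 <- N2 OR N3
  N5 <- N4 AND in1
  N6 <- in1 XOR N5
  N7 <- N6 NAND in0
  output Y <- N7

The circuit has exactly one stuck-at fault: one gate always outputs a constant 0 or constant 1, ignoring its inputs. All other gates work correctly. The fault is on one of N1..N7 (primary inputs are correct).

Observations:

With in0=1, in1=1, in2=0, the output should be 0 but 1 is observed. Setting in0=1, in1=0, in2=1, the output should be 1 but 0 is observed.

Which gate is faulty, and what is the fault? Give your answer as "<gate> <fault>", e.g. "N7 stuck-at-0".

N5 stuck-at-1

Fault-free values for test 1 (in0=1, in1=1, in2=0): N1=0, N2=0, N3=0, N4=0, N5=0, N6=1, N7=0, giving Y=0. Observed 1.
Test 1: faults giving observed 1 are {N1 stuck-at-1, N2 stuck-at-1, N3 stuck-at-1, N4 stuck-at-1, N5 stuck-at-1, N6 stuck-at-0, N7 stuck-at-1}.
Test 2 (in0=1, in1=0, in2=1): fault-free N1=1, N2=1, N3=0, N4=1, N5=0, N6=0, N7=1 → 1; observed 0. Eliminates N1 stuck-at-1, N2 stuck-at-1, N3 stuck-at-1, N4 stuck-at-1, N6 stuck-at-0, N7 stuck-at-1.
Only N5 stuck-at-1 is consistent with every test.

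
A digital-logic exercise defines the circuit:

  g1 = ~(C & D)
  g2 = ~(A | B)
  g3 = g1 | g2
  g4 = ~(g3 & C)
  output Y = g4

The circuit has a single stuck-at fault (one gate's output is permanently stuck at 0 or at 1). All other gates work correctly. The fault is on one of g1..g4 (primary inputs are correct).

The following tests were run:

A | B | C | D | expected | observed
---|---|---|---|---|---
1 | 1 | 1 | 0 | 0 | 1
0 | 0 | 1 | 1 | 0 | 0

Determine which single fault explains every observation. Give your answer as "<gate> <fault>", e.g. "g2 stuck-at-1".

Fault-free values for test 1 (A=1, B=1, C=1, D=0): g1=1, g2=0, g3=1, g4=0, giving Y=0. Observed 1.
Test 1: faults giving observed 1 are {g1 stuck-at-0, g3 stuck-at-0, g4 stuck-at-1}.
Test 2 (A=0, B=0, C=1, D=1): fault-free g1=0, g2=1, g3=1, g4=0 → 0; observed 0. Eliminates g3 stuck-at-0, g4 stuck-at-1.
Only g1 stuck-at-0 is consistent with every test.

g1 stuck-at-0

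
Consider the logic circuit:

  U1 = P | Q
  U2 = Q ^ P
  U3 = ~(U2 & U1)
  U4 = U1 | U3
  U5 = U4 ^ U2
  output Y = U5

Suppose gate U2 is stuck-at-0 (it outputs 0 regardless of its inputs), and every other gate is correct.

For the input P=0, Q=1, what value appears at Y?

1

Propagate with U2 forced: U1=1, U2=0 [stuck-at-0], U3=1, U4=1, U5=1.
So Y = 1. (Without the fault it would be 0.)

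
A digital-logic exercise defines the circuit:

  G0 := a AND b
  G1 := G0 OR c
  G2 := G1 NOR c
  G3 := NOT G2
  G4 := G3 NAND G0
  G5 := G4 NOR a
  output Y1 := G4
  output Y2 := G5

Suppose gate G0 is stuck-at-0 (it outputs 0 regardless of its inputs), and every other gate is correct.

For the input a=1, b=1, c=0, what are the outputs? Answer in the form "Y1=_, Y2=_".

Y1=1, Y2=0

Propagate with G0 forced: G0=0 [stuck-at-0], G1=0, G2=1, G3=0, G4=1, G5=0.
So the outputs are Y1=1, Y2=0. (Without the fault they would be Y1=0, Y2=0.)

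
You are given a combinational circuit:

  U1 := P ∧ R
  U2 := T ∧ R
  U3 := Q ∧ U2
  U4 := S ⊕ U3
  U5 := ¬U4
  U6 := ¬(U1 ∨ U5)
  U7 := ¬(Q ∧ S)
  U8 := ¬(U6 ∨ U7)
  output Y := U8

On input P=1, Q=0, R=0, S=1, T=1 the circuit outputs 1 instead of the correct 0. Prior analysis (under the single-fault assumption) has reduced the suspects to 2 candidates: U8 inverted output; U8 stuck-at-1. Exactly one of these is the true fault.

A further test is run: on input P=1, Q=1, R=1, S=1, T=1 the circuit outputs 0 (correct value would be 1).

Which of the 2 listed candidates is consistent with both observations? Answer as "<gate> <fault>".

U8 inverted output

Evaluate each candidate on input P=1, Q=1, R=1, S=1, T=1:
  U8 inverted output: U1=1, U2=1, U3=1, U4=0, U5=1, U6=0, U7=0, U8=0 [inverted output] → 0 — matches
  U8 stuck-at-1: U1=1, U2=1, U3=1, U4=0, U5=1, U6=0, U7=0, U8=1 [stuck-at-1] → 1 — eliminated
Only U8 inverted output reproduces the observed 0.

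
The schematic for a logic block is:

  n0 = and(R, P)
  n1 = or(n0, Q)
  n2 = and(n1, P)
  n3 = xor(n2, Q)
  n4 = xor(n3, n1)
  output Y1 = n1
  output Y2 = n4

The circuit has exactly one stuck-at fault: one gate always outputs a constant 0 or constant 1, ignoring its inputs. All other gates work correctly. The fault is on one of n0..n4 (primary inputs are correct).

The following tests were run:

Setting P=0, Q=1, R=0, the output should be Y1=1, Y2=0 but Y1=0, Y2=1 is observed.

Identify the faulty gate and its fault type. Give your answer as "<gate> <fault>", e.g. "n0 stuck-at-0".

n1 stuck-at-0

Fault-free values for test 1 (P=0, Q=1, R=0): n0=0, n1=1, n2=0, n3=1, n4=0, giving Y1=1, Y2=0. Observed Y1=0, Y2=1.
Test 1: faults giving observed Y1=0, Y2=1 are {n1 stuck-at-0}.
Only n1 stuck-at-0 is consistent with every test.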